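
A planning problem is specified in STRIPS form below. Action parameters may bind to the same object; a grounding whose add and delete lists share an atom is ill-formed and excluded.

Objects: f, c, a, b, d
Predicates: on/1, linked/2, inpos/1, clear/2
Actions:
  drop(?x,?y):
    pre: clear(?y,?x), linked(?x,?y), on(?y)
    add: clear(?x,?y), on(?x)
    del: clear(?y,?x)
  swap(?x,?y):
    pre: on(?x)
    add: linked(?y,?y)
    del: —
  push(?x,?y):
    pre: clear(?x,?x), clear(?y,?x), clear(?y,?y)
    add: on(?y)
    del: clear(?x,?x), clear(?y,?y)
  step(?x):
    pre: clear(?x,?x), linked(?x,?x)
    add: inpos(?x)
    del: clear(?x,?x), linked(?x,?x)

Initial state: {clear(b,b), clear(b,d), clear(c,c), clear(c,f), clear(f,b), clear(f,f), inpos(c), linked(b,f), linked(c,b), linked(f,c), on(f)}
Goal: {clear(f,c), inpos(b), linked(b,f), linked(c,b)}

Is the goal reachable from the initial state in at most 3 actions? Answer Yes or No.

No

1. swap(f,b)  →  {clear(b,b), clear(b,d), clear(c,c), clear(c,f), clear(f,b), clear(f,f), inpos(c), linked(b,b), linked(b,f), linked(c,b), linked(f,c), on(f)}
2. push(f,c)  →  {clear(b,b), clear(b,d), clear(c,f), clear(f,b), inpos(c), linked(b,b), linked(b,f), linked(c,b), linked(f,c), on(c), on(f)}
3. drop(f,c)  →  {clear(b,b), clear(b,d), clear(f,b), clear(f,c), inpos(c), linked(b,b), linked(b,f), linked(c,b), linked(f,c), on(c), on(f)}
4. step(b)  →  {clear(b,d), clear(f,b), clear(f,c), inpos(b), inpos(c), linked(b,f), linked(c,b), linked(f,c), on(c), on(f)}
optimal plan length = 4; 4 > 3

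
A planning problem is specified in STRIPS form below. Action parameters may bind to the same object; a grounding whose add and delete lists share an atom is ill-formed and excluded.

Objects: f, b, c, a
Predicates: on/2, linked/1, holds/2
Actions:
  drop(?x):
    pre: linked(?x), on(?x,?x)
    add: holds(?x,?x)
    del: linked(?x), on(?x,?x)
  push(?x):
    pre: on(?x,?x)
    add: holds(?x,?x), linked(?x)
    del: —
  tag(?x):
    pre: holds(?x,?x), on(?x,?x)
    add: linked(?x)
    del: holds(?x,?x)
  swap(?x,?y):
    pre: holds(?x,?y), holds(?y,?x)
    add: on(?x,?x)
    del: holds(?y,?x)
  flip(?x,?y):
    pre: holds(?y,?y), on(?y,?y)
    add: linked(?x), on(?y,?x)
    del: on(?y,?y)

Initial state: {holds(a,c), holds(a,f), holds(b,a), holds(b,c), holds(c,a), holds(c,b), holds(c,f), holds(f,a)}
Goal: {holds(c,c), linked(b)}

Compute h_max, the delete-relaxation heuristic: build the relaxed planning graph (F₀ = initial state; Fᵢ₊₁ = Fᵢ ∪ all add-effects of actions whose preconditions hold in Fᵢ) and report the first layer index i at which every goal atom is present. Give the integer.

2

F0 = init (8 atoms)
F1 = F0 ∪ {on(a,a), on(b,b), on(c,c), on(f,f)}  (12 atoms)
F2 = F1 ∪ {holds(a,a), holds(b,b), holds(c,c), holds(f,f), linked(a), linked(b), linked(c), linked(f)}  (20 atoms)
goal ⊆ F2  ⇒  h_max = 2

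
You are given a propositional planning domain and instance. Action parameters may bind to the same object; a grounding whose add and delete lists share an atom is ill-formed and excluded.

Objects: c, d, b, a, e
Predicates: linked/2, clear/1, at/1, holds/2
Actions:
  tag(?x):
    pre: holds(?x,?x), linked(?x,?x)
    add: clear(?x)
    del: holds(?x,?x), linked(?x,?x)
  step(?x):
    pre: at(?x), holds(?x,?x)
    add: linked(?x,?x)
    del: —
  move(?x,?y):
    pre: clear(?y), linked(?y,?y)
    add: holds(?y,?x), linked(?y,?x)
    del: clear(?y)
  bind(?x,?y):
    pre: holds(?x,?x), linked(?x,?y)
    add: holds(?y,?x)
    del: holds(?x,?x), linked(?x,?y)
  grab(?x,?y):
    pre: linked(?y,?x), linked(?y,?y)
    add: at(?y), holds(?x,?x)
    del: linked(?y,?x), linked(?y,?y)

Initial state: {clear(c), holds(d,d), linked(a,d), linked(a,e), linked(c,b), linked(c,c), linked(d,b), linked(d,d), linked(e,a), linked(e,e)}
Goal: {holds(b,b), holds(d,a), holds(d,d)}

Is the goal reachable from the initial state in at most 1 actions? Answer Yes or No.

No

1. grab(b,c)  →  {at(c), clear(c), holds(b,b), holds(d,d), linked(a,d), linked(a,e), linked(d,b), linked(d,d), linked(e,a), linked(e,e)}
2. grab(a,e)  →  {at(c), at(e), clear(c), holds(a,a), holds(b,b), holds(d,d), linked(a,d), linked(a,e), linked(d,b), linked(d,d)}
3. bind(a,d)  →  {at(c), at(e), clear(c), holds(b,b), holds(d,a), holds(d,d), linked(a,e), linked(d,b), linked(d,d)}
optimal plan length = 3; 3 > 1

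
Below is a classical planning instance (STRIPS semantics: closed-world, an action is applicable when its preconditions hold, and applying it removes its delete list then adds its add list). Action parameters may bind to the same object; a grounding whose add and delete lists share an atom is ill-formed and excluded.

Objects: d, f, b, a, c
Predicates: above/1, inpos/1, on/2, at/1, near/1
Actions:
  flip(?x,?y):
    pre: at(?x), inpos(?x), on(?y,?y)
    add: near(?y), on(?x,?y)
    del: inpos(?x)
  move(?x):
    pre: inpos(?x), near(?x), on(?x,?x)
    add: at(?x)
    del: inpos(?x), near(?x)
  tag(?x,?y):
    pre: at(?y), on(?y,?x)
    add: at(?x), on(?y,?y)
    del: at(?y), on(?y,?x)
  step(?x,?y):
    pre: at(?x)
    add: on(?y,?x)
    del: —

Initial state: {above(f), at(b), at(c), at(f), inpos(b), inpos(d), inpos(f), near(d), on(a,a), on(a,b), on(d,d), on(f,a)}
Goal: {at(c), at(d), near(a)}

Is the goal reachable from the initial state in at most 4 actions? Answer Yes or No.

1. flip(f,a)  →  {above(f), at(b), at(c), at(f), inpos(b), inpos(d), near(a), near(d), on(a,a), on(a,b), on(d,d), on(f,a)}
2. move(d)  →  {above(f), at(b), at(c), at(d), at(f), inpos(b), near(a), on(a,a), on(a,b), on(d,d), on(f,a)}
optimal plan length = 2; 2 ≤ 4

Yes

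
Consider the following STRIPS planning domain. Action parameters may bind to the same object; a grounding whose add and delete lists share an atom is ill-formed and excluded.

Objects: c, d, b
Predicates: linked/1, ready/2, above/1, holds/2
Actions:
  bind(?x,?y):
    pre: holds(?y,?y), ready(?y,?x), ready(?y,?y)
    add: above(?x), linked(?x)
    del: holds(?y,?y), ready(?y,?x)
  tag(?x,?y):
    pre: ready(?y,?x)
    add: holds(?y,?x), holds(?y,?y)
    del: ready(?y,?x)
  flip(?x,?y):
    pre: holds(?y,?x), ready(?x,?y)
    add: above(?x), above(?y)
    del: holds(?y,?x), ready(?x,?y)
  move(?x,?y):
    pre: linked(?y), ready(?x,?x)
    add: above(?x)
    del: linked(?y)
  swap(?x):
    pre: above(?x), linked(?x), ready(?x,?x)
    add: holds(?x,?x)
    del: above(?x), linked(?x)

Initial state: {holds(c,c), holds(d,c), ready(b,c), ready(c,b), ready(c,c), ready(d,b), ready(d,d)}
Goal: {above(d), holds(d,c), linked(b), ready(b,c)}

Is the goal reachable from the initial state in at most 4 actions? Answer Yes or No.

1. bind(b,c)  →  {above(b), holds(d,c), linked(b), ready(b,c), ready(c,c), ready(d,b), ready(d,d)}
2. tag(b,d)  →  {above(b), holds(d,b), holds(d,c), holds(d,d), linked(b), ready(b,c), ready(c,c), ready(d,d)}
3. bind(d,d)  →  {above(b), above(d), holds(d,b), holds(d,c), linked(b), linked(d), ready(b,c), ready(c,c)}
optimal plan length = 3; 3 ≤ 4

Yes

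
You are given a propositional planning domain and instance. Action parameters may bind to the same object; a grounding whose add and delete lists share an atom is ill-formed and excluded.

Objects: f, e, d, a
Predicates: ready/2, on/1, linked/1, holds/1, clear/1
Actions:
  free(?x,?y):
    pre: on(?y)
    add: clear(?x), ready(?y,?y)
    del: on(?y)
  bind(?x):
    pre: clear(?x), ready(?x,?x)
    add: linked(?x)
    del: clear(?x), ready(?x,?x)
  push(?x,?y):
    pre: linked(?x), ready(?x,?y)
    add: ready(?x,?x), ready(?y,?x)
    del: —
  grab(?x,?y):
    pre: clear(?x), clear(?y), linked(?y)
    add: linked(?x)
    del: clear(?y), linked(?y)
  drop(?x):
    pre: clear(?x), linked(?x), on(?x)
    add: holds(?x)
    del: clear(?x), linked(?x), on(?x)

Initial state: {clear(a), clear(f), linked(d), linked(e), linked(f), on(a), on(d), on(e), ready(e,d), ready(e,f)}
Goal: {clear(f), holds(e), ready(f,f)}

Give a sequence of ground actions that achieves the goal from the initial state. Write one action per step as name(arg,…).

free(e,d); push(e,f); push(f,e); drop(e)

1. free(e,d)  →  {clear(a), clear(e), clear(f), linked(d), linked(e), linked(f), on(a), on(e), ready(d,d), ready(e,d), ready(e,f)}
2. push(e,f)  →  {clear(a), clear(e), clear(f), linked(d), linked(e), linked(f), on(a), on(e), ready(d,d), ready(e,d), ready(e,e), ready(e,f), ready(f,e)}
3. push(f,e)  →  {clear(a), clear(e), clear(f), linked(d), linked(e), linked(f), on(a), on(e), ready(d,d), ready(e,d), ready(e,e), ready(e,f), ready(f,e), ready(f,f)}
4. drop(e)  →  {clear(a), clear(f), holds(e), linked(d), linked(f), on(a), ready(d,d), ready(e,d), ready(e,e), ready(e,f), ready(f,e), ready(f,f)}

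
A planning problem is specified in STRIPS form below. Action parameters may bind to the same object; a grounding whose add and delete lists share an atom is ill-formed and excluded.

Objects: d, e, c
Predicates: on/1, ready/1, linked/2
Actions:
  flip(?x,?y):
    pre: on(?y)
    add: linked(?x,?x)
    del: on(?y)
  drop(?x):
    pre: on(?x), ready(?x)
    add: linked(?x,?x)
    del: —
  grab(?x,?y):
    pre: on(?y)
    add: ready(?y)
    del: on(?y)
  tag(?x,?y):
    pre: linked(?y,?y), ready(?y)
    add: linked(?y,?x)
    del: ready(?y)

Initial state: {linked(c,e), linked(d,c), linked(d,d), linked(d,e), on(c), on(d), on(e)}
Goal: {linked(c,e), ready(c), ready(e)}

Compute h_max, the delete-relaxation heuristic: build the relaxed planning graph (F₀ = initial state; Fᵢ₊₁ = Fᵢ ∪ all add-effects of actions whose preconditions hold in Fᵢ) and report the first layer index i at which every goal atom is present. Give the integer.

F0 = init (7 atoms)
F1 = F0 ∪ {linked(c,c), linked(e,e), ready(c), ready(d), ready(e)}  (12 atoms)
goal ⊆ F1  ⇒  h_max = 1

1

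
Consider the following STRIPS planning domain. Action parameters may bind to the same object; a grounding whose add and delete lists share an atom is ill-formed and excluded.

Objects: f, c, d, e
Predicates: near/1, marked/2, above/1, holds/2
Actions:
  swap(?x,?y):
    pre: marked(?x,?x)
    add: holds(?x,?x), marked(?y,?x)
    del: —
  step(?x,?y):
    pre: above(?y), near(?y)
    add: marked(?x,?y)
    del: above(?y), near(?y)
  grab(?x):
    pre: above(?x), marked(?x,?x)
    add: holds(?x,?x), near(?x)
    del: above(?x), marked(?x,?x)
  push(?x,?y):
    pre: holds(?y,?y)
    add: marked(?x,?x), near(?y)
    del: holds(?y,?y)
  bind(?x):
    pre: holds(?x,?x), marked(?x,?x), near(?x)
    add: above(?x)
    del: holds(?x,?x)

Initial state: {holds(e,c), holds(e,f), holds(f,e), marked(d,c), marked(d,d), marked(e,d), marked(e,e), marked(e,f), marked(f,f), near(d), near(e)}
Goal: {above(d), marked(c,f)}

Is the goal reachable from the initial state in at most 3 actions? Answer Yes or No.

Yes

1. swap(f,c)  →  {holds(e,c), holds(e,f), holds(f,e), holds(f,f), marked(c,f), marked(d,c), marked(d,d), marked(e,d), marked(e,e), marked(e,f), marked(f,f), near(d), near(e)}
2. swap(d,f)  →  {holds(d,d), holds(e,c), holds(e,f), holds(f,e), holds(f,f), marked(c,f), marked(d,c), marked(d,d), marked(e,d), marked(e,e), marked(e,f), marked(f,d), marked(f,f), near(d), near(e)}
3. bind(d)  →  {above(d), holds(e,c), holds(e,f), holds(f,e), holds(f,f), marked(c,f), marked(d,c), marked(d,d), marked(e,d), marked(e,e), marked(e,f), marked(f,d), marked(f,f), near(d), near(e)}
optimal plan length = 3; 3 ≤ 3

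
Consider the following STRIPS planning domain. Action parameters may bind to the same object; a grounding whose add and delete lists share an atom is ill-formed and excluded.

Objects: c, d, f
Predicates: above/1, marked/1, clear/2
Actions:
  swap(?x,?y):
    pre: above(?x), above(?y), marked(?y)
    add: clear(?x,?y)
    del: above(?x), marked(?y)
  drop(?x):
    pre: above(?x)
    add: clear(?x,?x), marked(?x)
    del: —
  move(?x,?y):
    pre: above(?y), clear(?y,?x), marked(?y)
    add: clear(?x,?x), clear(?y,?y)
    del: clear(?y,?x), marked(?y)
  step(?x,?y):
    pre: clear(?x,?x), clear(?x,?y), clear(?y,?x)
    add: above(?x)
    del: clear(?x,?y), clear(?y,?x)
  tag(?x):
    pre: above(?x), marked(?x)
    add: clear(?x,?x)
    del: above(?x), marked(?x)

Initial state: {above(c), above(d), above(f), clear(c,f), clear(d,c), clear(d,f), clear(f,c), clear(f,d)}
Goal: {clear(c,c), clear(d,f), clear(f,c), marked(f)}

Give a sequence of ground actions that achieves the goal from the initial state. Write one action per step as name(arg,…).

drop(c); drop(f)

1. drop(c)  →  {above(c), above(d), above(f), clear(c,c), clear(c,f), clear(d,c), clear(d,f), clear(f,c), clear(f,d), marked(c)}
2. drop(f)  →  {above(c), above(d), above(f), clear(c,c), clear(c,f), clear(d,c), clear(d,f), clear(f,c), clear(f,d), clear(f,f), marked(c), marked(f)}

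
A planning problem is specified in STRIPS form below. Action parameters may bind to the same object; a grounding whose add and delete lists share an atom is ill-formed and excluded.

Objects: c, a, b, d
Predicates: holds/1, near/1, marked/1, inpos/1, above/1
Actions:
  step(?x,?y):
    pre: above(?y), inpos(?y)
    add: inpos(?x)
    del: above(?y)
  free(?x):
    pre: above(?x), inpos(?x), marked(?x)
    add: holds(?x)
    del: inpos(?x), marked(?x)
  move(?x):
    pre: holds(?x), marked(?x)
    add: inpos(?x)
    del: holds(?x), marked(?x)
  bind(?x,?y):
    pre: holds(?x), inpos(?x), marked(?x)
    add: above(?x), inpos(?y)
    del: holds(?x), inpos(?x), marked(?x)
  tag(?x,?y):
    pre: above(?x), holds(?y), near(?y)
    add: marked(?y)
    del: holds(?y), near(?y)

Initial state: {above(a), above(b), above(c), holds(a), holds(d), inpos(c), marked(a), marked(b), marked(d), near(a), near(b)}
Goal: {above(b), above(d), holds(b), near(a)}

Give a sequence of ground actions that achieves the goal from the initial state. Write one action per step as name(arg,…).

1. step(d,c)  →  {above(a), above(b), holds(a), holds(d), inpos(c), inpos(d), marked(a), marked(b), marked(d), near(a), near(b)}
2. bind(d,b)  →  {above(a), above(b), above(d), holds(a), inpos(b), inpos(c), marked(a), marked(b), near(a), near(b)}
3. free(b)  →  {above(a), above(b), above(d), holds(a), holds(b), inpos(c), marked(a), near(a), near(b)}

step(d,c); bind(d,b); free(b)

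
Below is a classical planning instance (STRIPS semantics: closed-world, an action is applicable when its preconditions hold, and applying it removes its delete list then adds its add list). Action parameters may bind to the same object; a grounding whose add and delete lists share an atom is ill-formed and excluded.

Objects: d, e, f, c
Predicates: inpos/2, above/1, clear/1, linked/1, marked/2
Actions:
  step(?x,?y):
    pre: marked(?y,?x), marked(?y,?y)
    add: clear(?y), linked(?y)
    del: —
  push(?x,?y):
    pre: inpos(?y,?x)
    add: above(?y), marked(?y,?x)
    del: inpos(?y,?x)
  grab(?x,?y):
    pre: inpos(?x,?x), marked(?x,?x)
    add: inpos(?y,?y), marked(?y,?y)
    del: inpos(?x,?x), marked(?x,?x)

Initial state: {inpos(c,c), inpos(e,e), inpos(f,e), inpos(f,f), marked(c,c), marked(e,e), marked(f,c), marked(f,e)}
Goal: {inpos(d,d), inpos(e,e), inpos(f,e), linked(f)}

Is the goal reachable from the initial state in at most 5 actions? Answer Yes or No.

Yes

1. push(f,f)  →  {above(f), inpos(c,c), inpos(e,e), inpos(f,e), marked(c,c), marked(e,e), marked(f,c), marked(f,e), marked(f,f)}
2. step(e,f)  →  {above(f), clear(f), inpos(c,c), inpos(e,e), inpos(f,e), linked(f), marked(c,c), marked(e,e), marked(f,c), marked(f,e), marked(f,f)}
3. grab(c,d)  →  {above(f), clear(f), inpos(d,d), inpos(e,e), inpos(f,e), linked(f), marked(d,d), marked(e,e), marked(f,c), marked(f,e), marked(f,f)}
optimal plan length = 3; 3 ≤ 5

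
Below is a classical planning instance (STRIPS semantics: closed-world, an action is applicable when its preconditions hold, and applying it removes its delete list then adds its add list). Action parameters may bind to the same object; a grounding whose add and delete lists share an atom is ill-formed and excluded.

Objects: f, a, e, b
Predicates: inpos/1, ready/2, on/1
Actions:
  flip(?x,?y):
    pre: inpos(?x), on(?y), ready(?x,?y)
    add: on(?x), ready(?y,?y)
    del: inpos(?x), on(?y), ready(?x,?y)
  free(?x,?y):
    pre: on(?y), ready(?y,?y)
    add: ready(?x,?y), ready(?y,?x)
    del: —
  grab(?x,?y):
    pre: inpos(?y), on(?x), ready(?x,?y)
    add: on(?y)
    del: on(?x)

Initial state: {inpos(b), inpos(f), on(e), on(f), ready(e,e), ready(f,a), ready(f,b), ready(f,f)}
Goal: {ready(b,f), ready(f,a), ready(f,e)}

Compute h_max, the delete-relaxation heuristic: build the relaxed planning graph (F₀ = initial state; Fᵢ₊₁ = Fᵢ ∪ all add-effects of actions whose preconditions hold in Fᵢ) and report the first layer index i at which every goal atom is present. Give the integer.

1

F0 = init (8 atoms)
F1 = F0 ∪ {on(b), ready(a,e), ready(a,f), ready(b,e), ready(b,f), ready(e,a), ready(e,b), ready(e,f), ready(f,e)}  (17 atoms)
goal ⊆ F1  ⇒  h_max = 1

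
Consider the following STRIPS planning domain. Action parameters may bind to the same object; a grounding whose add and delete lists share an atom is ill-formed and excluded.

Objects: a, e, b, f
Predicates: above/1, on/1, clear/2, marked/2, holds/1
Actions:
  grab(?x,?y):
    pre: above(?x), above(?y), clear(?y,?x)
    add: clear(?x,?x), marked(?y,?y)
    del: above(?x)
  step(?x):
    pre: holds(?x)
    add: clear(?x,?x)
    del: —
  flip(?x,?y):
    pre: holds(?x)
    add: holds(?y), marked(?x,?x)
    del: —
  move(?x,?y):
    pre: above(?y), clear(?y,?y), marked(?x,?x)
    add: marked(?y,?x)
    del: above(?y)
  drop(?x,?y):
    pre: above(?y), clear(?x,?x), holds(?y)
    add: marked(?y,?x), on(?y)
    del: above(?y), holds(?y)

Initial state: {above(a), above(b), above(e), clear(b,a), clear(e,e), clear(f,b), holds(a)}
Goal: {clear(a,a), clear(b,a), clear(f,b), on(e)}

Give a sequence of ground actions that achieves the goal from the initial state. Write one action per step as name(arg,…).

1. grab(a,b)  →  {above(b), above(e), clear(a,a), clear(b,a), clear(e,e), clear(f,b), holds(a), marked(b,b)}
2. flip(a,e)  →  {above(b), above(e), clear(a,a), clear(b,a), clear(e,e), clear(f,b), holds(a), holds(e), marked(a,a), marked(b,b)}
3. drop(a,e)  →  {above(b), clear(a,a), clear(b,a), clear(e,e), clear(f,b), holds(a), marked(a,a), marked(b,b), marked(e,a), on(e)}

grab(a,b); flip(a,e); drop(a,e)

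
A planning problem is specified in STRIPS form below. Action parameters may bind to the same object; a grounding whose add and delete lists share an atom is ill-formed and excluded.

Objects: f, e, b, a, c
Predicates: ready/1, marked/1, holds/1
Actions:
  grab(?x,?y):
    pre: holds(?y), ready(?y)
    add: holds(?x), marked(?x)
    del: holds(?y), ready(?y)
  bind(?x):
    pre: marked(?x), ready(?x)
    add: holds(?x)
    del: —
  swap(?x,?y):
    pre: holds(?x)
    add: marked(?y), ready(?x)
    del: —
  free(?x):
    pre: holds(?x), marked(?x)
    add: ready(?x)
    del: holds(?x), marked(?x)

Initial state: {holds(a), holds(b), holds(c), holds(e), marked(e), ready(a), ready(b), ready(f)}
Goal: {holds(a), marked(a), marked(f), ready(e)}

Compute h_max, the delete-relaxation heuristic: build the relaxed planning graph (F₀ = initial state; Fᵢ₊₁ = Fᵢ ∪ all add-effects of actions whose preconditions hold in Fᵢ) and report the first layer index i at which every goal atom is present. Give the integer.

1

F0 = init (8 atoms)
F1 = F0 ∪ {holds(f), marked(a), marked(b), marked(c), marked(f), ready(c), ready(e)}  (15 atoms)
goal ⊆ F1  ⇒  h_max = 1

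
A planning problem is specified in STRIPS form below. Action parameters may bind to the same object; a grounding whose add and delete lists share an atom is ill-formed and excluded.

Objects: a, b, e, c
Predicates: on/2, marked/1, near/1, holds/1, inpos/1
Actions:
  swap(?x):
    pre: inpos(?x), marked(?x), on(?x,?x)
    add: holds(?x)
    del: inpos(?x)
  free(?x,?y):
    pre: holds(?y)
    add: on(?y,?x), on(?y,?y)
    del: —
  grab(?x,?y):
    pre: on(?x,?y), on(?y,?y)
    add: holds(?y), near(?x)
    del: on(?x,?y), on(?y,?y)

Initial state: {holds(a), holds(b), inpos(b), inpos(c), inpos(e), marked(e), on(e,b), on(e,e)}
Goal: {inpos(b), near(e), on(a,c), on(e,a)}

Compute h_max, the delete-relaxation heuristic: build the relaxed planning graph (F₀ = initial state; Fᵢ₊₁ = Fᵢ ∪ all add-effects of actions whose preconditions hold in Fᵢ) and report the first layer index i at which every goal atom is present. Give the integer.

2

F0 = init (8 atoms)
F1 = F0 ∪ {holds(e), near(e), on(a,a), on(a,b), on(a,c), on(a,e), on(b,a), on(b,b), on(b,c), on(b,e)}  (18 atoms)
F2 = F1 ∪ {near(a), near(b), on(e,a), on(e,c)}  (22 atoms)
goal ⊆ F2  ⇒  h_max = 2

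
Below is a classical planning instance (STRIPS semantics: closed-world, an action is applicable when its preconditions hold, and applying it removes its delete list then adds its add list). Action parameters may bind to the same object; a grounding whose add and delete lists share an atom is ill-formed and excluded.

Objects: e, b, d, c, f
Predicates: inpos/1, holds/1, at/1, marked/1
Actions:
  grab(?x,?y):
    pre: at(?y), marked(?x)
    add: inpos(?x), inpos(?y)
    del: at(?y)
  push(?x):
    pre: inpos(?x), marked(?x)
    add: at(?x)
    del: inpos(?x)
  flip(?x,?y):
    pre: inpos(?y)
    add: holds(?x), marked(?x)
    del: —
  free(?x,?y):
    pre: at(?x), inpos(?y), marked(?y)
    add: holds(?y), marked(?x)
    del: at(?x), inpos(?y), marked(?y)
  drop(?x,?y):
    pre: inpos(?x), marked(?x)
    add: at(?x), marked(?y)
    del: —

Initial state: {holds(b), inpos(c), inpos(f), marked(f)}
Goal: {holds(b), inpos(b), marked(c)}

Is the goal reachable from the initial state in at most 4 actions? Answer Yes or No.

Yes

1. flip(b,c)  →  {holds(b), inpos(c), inpos(f), marked(b), marked(f)}
2. drop(f,c)  →  {at(f), holds(b), inpos(c), inpos(f), marked(b), marked(c), marked(f)}
3. grab(b,f)  →  {holds(b), inpos(b), inpos(c), inpos(f), marked(b), marked(c), marked(f)}
optimal plan length = 3; 3 ≤ 4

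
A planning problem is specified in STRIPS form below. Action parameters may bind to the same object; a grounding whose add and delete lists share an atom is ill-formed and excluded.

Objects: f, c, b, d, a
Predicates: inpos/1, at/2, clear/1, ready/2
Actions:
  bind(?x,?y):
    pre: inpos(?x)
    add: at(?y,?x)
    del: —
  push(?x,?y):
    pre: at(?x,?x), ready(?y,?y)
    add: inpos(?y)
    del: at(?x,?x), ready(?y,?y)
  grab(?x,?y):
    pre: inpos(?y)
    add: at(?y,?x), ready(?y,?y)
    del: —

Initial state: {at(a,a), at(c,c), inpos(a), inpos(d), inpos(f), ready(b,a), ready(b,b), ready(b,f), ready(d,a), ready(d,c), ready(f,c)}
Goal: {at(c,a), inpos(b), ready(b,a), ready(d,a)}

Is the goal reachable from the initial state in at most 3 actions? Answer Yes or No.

1. bind(a,c)  →  {at(a,a), at(c,a), at(c,c), inpos(a), inpos(d), inpos(f), ready(b,a), ready(b,b), ready(b,f), ready(d,a), ready(d,c), ready(f,c)}
2. push(c,b)  →  {at(a,a), at(c,a), inpos(a), inpos(b), inpos(d), inpos(f), ready(b,a), ready(b,f), ready(d,a), ready(d,c), ready(f,c)}
optimal plan length = 2; 2 ≤ 3

Yes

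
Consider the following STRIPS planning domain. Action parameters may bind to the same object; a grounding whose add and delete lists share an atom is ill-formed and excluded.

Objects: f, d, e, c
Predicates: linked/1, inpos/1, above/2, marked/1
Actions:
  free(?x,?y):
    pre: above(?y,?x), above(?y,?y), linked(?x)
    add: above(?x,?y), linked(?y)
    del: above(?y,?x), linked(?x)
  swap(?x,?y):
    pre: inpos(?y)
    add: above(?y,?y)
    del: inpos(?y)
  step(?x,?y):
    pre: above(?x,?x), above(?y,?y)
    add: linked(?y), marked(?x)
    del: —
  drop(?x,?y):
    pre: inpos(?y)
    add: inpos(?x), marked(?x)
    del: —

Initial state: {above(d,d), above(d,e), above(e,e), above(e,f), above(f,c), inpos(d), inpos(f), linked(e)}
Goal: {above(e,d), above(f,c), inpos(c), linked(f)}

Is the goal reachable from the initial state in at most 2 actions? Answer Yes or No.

1. free(e,d)  →  {above(d,d), above(e,d), above(e,e), above(e,f), above(f,c), inpos(d), inpos(f), linked(d)}
2. swap(f,f)  →  {above(d,d), above(e,d), above(e,e), above(e,f), above(f,c), above(f,f), inpos(d), linked(d)}
3. step(f,f)  →  {above(d,d), above(e,d), above(e,e), above(e,f), above(f,c), above(f,f), inpos(d), linked(d), linked(f), marked(f)}
4. drop(c,d)  →  {above(d,d), above(e,d), above(e,e), above(e,f), above(f,c), above(f,f), inpos(c), inpos(d), linked(d), linked(f), marked(c), marked(f)}
optimal plan length = 4; 4 > 2

No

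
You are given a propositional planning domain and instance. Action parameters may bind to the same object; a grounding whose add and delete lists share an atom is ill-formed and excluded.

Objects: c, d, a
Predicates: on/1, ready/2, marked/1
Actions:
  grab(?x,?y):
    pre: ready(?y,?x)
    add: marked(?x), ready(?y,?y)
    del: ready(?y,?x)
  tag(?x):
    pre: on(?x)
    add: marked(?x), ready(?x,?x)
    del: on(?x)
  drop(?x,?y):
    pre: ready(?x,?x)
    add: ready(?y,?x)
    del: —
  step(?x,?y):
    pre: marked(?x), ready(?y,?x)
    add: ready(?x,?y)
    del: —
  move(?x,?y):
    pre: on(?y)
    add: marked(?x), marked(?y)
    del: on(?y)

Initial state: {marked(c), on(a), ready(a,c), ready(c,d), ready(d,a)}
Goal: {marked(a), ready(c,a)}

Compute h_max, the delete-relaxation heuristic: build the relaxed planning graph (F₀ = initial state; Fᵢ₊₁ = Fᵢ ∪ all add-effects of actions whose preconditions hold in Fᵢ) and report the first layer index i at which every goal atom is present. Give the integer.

1

F0 = init (5 atoms)
F1 = F0 ∪ {marked(a), marked(d), ready(a,a), ready(c,a), ready(c,c), ready(d,d)}  (11 atoms)
goal ⊆ F1  ⇒  h_max = 1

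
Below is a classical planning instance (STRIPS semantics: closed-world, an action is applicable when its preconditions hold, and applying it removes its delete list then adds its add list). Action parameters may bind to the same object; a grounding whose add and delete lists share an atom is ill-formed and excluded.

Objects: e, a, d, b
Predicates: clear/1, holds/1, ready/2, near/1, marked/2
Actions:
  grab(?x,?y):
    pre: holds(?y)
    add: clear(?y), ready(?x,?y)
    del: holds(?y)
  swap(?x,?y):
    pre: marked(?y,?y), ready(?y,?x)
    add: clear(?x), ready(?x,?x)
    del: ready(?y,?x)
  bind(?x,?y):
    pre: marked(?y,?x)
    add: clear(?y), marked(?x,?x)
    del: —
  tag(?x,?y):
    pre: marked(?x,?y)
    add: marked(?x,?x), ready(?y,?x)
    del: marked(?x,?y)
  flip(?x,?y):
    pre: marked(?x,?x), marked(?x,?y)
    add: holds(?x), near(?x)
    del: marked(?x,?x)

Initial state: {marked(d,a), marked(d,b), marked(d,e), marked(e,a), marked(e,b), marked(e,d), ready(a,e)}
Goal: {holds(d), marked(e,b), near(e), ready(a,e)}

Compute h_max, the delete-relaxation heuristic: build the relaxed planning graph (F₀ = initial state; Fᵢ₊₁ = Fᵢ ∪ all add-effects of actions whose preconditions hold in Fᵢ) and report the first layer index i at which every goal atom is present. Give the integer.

F0 = init (7 atoms)
F1 = F0 ∪ {clear(d), clear(e), marked(a,a), marked(b,b), marked(d,d), marked(e,e), ready(a,d), ready(b,d), ready(b,e), ready(d,e), ready(e,d)}  (18 atoms)
F2 = F1 ∪ {clear(a), clear(b), holds(a), holds(b), holds(d), holds(e), near(a), near(b), near(d), near(e), ready(d,d), ready(e,e)}  (30 atoms)
goal ⊆ F2  ⇒  h_max = 2

2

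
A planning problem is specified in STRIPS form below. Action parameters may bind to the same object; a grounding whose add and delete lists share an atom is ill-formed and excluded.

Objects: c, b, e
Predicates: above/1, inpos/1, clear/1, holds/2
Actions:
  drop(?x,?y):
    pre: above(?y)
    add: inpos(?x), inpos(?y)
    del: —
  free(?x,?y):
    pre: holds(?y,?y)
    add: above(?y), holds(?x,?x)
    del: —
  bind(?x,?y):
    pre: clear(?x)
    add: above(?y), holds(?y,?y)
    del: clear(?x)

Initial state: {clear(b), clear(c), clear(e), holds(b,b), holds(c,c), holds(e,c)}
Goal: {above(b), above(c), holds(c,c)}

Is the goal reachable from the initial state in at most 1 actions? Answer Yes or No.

1. free(c,c)  →  {above(c), clear(b), clear(c), clear(e), holds(b,b), holds(c,c), holds(e,c)}
2. free(c,b)  →  {above(b), above(c), clear(b), clear(c), clear(e), holds(b,b), holds(c,c), holds(e,c)}
optimal plan length = 2; 2 > 1

No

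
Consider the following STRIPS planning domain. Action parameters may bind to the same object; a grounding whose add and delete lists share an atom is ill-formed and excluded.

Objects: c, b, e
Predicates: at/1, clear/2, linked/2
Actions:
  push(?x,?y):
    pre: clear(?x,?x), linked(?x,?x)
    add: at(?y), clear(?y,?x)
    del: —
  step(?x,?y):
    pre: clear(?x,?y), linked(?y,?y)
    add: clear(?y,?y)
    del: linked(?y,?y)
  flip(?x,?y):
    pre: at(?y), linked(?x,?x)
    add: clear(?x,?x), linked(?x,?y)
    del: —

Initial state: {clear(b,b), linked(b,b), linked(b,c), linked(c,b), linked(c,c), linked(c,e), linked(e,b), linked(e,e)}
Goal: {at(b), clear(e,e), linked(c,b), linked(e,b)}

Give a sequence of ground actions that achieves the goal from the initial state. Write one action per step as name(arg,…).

1. push(b,b)  →  {at(b), clear(b,b), linked(b,b), linked(b,c), linked(c,b), linked(c,c), linked(c,e), linked(e,b), linked(e,e)}
2. flip(e,b)  →  {at(b), clear(b,b), clear(e,e), linked(b,b), linked(b,c), linked(c,b), linked(c,c), linked(c,e), linked(e,b), linked(e,e)}

push(b,b); flip(e,b)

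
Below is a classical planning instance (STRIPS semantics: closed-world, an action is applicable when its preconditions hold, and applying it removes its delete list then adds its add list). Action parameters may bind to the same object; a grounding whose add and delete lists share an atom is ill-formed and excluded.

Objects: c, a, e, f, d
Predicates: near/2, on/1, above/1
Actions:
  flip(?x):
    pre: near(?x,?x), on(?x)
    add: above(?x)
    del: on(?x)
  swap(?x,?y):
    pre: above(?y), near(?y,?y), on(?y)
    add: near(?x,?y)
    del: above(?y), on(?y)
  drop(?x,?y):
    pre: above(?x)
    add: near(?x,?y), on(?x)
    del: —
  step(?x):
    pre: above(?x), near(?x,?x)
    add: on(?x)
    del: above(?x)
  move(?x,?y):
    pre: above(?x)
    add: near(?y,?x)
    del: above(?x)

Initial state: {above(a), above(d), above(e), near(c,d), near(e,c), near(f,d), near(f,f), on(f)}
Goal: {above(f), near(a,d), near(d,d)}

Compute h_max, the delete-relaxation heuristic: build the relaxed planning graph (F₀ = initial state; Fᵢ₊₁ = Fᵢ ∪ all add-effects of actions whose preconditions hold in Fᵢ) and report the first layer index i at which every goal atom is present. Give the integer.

1

F0 = init (8 atoms)
F1 = F0 ∪ {above(f), near(a,a), near(a,c), near(a,d), near(a,e), near(a,f), near(c,a), near(c,e), near(d,a), near(d,c), near(d,d), near(d,e), near(d,f), near(e,a), near(e,d), near(e,e), near(e,f), near(f,a), near(f,e), on(a), on(d), on(e)}  (30 atoms)
goal ⊆ F1  ⇒  h_max = 1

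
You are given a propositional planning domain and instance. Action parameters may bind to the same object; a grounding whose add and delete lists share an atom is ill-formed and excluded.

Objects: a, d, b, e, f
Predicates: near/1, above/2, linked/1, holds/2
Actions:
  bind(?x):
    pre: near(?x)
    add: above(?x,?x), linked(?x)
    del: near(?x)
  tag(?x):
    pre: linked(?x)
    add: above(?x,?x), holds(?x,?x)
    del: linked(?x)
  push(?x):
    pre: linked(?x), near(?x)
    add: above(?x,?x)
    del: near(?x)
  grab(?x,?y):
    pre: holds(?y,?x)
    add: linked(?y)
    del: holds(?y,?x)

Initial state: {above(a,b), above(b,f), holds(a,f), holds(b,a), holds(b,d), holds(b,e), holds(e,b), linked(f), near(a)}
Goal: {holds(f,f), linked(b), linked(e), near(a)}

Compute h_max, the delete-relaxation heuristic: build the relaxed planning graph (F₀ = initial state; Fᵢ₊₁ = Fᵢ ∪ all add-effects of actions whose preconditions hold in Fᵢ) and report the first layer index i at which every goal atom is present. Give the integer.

1

F0 = init (9 atoms)
F1 = F0 ∪ {above(a,a), above(f,f), holds(f,f), linked(a), linked(b), linked(e)}  (15 atoms)
goal ⊆ F1  ⇒  h_max = 1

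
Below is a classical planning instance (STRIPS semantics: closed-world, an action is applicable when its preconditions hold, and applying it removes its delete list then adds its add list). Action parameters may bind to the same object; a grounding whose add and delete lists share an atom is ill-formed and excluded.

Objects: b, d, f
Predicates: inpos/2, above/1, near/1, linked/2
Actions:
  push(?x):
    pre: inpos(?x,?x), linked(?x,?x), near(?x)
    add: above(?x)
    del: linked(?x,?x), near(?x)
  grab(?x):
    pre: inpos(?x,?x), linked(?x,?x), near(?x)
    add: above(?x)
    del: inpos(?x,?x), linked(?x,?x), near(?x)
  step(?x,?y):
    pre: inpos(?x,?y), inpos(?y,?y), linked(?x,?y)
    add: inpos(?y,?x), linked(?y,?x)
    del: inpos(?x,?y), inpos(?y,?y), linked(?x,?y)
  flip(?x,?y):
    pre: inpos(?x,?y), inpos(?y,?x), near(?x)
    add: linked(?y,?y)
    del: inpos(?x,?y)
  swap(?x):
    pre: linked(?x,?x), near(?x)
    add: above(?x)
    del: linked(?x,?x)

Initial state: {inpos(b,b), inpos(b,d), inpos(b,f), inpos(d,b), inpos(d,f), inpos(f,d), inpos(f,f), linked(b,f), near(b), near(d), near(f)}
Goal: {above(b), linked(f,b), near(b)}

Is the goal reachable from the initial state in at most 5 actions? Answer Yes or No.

1. step(b,f)  →  {inpos(b,b), inpos(b,d), inpos(d,b), inpos(d,f), inpos(f,b), inpos(f,d), linked(f,b), near(b), near(d), near(f)}
2. flip(b,b)  →  {inpos(b,d), inpos(d,b), inpos(d,f), inpos(f,b), inpos(f,d), linked(b,b), linked(f,b), near(b), near(d), near(f)}
3. swap(b)  →  {above(b), inpos(b,d), inpos(d,b), inpos(d,f), inpos(f,b), inpos(f,d), linked(f,b), near(b), near(d), near(f)}
optimal plan length = 3; 3 ≤ 5

Yes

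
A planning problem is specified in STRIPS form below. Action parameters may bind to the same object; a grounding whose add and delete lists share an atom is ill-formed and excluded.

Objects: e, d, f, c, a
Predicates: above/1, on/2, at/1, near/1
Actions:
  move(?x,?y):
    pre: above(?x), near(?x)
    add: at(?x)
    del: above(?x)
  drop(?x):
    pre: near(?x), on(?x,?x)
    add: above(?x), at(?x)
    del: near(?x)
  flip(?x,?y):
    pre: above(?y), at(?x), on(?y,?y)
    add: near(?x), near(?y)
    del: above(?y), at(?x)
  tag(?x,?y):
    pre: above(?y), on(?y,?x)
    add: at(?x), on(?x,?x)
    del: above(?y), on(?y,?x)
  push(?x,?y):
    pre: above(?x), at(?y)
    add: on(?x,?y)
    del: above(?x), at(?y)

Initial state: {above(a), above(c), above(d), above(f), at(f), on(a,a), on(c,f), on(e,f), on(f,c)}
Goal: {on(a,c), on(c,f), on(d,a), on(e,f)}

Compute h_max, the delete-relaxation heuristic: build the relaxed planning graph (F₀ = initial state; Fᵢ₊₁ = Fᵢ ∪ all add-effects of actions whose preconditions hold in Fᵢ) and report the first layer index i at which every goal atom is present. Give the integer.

F0 = init (9 atoms)
F1 = F0 ∪ {at(c), near(a), near(f), on(a,f), on(c,c), on(d,f), on(f,f)}  (16 atoms)
F2 = F1 ∪ {at(a), near(c), on(a,c), on(d,c)}  (20 atoms)
F3 = F2 ∪ {on(c,a), on(d,a), on(f,a)}  (23 atoms)
goal ⊆ F3  ⇒  h_max = 3

3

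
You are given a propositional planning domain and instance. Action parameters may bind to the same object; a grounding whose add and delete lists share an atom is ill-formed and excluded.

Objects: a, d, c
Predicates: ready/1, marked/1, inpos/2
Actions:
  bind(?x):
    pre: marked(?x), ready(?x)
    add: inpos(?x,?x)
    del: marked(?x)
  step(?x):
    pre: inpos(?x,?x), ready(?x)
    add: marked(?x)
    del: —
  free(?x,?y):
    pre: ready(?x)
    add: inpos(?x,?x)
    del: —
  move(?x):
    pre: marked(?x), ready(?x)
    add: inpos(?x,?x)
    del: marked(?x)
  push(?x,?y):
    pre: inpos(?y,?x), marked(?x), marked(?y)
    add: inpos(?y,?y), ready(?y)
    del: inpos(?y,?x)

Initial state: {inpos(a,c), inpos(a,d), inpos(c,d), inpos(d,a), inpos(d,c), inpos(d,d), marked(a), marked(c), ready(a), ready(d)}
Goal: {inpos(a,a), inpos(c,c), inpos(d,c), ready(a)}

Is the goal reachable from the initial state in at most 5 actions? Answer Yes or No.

Yes

1. bind(a)  →  {inpos(a,a), inpos(a,c), inpos(a,d), inpos(c,d), inpos(d,a), inpos(d,c), inpos(d,d), marked(c), ready(a), ready(d)}
2. step(d)  →  {inpos(a,a), inpos(a,c), inpos(a,d), inpos(c,d), inpos(d,a), inpos(d,c), inpos(d,d), marked(c), marked(d), ready(a), ready(d)}
3. push(d,c)  →  {inpos(a,a), inpos(a,c), inpos(a,d), inpos(c,c), inpos(d,a), inpos(d,c), inpos(d,d), marked(c), marked(d), ready(a), ready(c), ready(d)}
optimal plan length = 3; 3 ≤ 5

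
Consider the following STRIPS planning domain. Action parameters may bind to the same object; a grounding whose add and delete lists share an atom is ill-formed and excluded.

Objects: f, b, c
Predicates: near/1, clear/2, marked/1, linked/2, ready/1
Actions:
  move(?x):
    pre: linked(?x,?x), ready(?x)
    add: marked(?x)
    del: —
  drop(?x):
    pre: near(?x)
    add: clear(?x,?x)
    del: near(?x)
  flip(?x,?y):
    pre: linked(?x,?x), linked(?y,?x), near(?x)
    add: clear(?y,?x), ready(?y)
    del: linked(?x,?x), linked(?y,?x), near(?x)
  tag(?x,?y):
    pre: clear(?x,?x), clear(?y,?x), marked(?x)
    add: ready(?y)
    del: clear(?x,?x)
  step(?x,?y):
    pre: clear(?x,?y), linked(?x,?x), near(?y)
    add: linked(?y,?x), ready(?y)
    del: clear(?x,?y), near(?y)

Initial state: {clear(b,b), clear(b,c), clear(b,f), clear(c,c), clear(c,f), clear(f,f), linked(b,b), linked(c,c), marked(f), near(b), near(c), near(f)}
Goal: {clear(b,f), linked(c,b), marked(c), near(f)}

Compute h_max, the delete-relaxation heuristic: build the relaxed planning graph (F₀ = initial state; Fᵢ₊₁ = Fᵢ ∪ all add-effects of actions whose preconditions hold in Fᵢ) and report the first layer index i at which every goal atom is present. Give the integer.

F0 = init (12 atoms)
F1 = F0 ∪ {linked(c,b), linked(f,b), linked(f,c), ready(b), ready(c), ready(f)}  (18 atoms)
F2 = F1 ∪ {clear(c,b), clear(f,b), clear(f,c), marked(b), marked(c)}  (23 atoms)
goal ⊆ F2  ⇒  h_max = 2

2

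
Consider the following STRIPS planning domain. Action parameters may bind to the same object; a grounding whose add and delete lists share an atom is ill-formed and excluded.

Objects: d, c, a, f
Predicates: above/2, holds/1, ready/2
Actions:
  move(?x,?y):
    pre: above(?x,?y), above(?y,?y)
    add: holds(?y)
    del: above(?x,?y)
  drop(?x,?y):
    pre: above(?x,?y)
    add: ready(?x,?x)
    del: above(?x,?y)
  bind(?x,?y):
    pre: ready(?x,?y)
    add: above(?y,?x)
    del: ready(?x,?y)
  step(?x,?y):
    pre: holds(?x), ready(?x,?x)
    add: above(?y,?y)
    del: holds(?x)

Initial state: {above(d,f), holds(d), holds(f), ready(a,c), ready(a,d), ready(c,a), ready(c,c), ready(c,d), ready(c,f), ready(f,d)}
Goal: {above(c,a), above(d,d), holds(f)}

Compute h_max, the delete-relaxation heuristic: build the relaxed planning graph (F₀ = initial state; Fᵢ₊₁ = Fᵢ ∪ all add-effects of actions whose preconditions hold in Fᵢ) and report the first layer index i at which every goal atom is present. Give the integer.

2

F0 = init (10 atoms)
F1 = F0 ∪ {above(a,c), above(c,a), above(c,c), above(d,a), above(d,c), above(f,c), ready(d,d)}  (17 atoms)
F2 = F1 ∪ {above(a,a), above(d,d), above(f,f), holds(c), ready(a,a), ready(f,f)}  (23 atoms)
goal ⊆ F2  ⇒  h_max = 2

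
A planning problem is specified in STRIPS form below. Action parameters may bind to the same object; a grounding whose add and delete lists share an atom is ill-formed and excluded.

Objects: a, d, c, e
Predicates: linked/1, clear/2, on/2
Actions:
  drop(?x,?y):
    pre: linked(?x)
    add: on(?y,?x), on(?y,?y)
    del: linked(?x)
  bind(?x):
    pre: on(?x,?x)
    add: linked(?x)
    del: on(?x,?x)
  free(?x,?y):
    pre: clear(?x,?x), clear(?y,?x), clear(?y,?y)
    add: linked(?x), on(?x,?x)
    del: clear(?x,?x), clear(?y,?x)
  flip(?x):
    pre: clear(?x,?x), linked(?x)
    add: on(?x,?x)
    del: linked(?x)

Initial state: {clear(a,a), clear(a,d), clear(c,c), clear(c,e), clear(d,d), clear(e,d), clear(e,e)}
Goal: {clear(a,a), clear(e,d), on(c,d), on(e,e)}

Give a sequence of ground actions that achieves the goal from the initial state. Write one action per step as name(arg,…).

free(d,a); drop(d,c); free(e,c)

1. free(d,a)  →  {clear(a,a), clear(c,c), clear(c,e), clear(e,d), clear(e,e), linked(d), on(d,d)}
2. drop(d,c)  →  {clear(a,a), clear(c,c), clear(c,e), clear(e,d), clear(e,e), on(c,c), on(c,d), on(d,d)}
3. free(e,c)  →  {clear(a,a), clear(c,c), clear(e,d), linked(e), on(c,c), on(c,d), on(d,d), on(e,e)}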